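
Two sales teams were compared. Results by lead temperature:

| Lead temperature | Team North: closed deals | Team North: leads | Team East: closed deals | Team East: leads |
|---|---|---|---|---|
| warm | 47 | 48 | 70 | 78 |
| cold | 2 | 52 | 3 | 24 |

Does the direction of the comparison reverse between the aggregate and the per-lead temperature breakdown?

No

Warm: Team North 47/48 = 97.9%, Team East 70/78 = 89.7% → Team North
Cold: Team North 2/52 = 3.8%, Team East 3/24 = 12.5% → Team East
Overall: Team North 49/100 = 49.0%, Team East 73/102 = 71.6% → Team East
Neither sweeps: Team North wins 1 of 2 groups, Team East wins 1. Team East wins overall but not every group — no Simpson reversal.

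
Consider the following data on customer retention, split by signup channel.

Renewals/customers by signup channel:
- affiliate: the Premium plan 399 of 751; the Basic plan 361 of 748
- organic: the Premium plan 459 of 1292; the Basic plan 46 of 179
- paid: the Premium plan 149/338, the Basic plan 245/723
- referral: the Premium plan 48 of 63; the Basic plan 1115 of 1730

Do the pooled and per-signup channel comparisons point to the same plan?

No

Affiliate: the Premium plan 399/751 = 53.1%, the Basic plan 361/748 = 48.3% → the Premium plan
Organic: the Premium plan 459/1292 = 35.5%, the Basic plan 46/179 = 25.7% → the Premium plan
Paid: the Premium plan 149/338 = 44.1%, the Basic plan 245/723 = 33.9% → the Premium plan
Referral: the Premium plan 48/63 = 76.2%, the Basic plan 1115/1730 = 64.5% → the Premium plan
Overall: the Premium plan 1055/2444 = 43.2%, the Basic plan 1767/3380 = 52.3% → the Basic plan
The Premium plan wins each signup group but the Basic plan wins overall — the comparison reverses. The Premium plan's customers skew toward organic, which has a lower base rate.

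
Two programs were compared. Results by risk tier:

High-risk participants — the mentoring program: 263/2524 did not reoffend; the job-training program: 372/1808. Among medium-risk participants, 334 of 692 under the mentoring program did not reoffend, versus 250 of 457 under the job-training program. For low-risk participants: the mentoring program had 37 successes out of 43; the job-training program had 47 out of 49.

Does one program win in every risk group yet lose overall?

High-risk: the mentoring program 263/2524 = 10.4%, the job-training program 372/1808 = 20.6% → the job-training program
Medium-risk: the mentoring program 334/692 = 48.3%, the job-training program 250/457 = 54.7% → the job-training program
Low-risk: the mentoring program 37/43 = 86.0%, the job-training program 47/49 = 95.9% → the job-training program
Overall: the mentoring program 634/3259 = 19.5%, the job-training program 669/2314 = 28.9% → the job-training program
The job-training program wins overall and in every risk group — no reversal.

No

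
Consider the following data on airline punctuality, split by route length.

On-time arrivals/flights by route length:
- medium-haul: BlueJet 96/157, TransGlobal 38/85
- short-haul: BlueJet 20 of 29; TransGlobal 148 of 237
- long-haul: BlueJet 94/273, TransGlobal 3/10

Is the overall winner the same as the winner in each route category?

No

Medium-haul: BlueJet 96/157 = 61.1%, TransGlobal 38/85 = 44.7% → BlueJet
Short-haul: BlueJet 20/29 = 69.0%, TransGlobal 148/237 = 62.4% → BlueJet
Long-haul: BlueJet 94/273 = 34.4%, TransGlobal 3/10 = 30.0% → BlueJet
Overall: BlueJet 210/459 = 45.8%, TransGlobal 189/332 = 56.9% → TransGlobal
BlueJet wins each route group but TransGlobal wins overall — the comparison reverses. BlueJet's flights skew toward long-haul, which has a lower base rate.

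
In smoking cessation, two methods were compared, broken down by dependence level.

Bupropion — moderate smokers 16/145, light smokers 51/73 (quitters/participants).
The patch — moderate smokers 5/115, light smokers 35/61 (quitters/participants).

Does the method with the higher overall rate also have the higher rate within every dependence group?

Moderate smokers: bupropion 16/145 = 11.0%, the patch 5/115 = 4.3% → bupropion
Light smokers: bupropion 51/73 = 69.9%, the patch 35/61 = 57.4% → bupropion
Overall: bupropion 67/218 = 30.7%, the patch 40/176 = 22.7% → bupropion
Bupropion wins overall and in every dependence group — no reversal.

Yes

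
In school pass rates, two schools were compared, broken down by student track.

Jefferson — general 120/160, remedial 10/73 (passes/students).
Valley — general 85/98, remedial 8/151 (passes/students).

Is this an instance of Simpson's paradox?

No

General: Jefferson 120/160 = 75.0%, Valley 85/98 = 86.7% → Valley
Remedial: Jefferson 10/73 = 13.7%, Valley 8/151 = 5.3% → Jefferson
Overall: Jefferson 130/233 = 55.8%, Valley 93/249 = 37.3% → Jefferson
Neither sweeps: Jefferson wins 1 of 2 groups, Valley wins 1. Jefferson wins overall but not every group — no Simpson reversal.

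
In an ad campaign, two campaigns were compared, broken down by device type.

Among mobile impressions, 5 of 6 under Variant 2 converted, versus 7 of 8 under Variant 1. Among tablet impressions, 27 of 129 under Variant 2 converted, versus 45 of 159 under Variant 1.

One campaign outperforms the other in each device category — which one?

Mobile: Variant 2 5/6 = 83.3%, Variant 1 7/8 = 87.5% → Variant 1
Tablet: Variant 2 27/129 = 20.9%, Variant 1 45/159 = 28.3% → Variant 1
Variant 1 has the higher rate in both groups.

Variant 1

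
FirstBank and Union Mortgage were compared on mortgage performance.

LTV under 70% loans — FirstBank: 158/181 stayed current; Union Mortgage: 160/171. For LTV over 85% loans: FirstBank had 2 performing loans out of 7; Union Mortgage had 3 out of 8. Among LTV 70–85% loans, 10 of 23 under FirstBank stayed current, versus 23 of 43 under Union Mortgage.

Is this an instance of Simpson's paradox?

No

LTV under 70%: FirstBank 158/181 = 87.3%, Union Mortgage 160/171 = 93.6% → Union Mortgage
LTV over 85%: FirstBank 2/7 = 28.6%, Union Mortgage 3/8 = 37.5% → Union Mortgage
LTV 70–85%: FirstBank 10/23 = 43.5%, Union Mortgage 23/43 = 53.5% → Union Mortgage
Overall: FirstBank 170/211 = 80.6%, Union Mortgage 186/222 = 83.8% → Union Mortgage
Union Mortgage wins overall and in every loan-to-value group — no reversal.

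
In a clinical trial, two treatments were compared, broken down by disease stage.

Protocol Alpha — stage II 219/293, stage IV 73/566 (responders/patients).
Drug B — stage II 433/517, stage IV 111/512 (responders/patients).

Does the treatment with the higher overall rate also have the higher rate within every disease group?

Stage II: Protocol Alpha 219/293 = 74.7%, Drug B 433/517 = 83.8% → Drug B
Stage IV: Protocol Alpha 73/566 = 12.9%, Drug B 111/512 = 21.7% → Drug B
Overall: Protocol Alpha 292/859 = 34.0%, Drug B 544/1029 = 52.9% → Drug B
Drug B wins overall and in every disease group — no reversal.

Yes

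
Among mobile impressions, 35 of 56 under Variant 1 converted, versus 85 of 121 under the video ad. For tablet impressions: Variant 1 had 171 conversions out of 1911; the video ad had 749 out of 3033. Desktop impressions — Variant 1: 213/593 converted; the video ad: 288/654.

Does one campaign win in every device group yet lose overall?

Mobile: Variant 1 35/56 = 62.5%, the video ad 85/121 = 70.2% → the video ad
Tablet: Variant 1 171/1911 = 8.9%, the video ad 749/3033 = 24.7% → the video ad
Desktop: Variant 1 213/593 = 35.9%, the video ad 288/654 = 44.0% → the video ad
Overall: Variant 1 419/2560 = 16.4%, the video ad 1122/3808 = 29.5% → the video ad
The video ad wins overall and in every device group — no reversal.

No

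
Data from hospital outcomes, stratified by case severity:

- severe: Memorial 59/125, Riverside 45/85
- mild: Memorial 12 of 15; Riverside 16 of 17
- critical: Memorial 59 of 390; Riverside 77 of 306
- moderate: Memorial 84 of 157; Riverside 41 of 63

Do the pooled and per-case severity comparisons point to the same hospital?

Severe: Memorial 59/125 = 47.2%, Riverside 45/85 = 52.9% → Riverside
Mild: Memorial 12/15 = 80.0%, Riverside 16/17 = 94.1% → Riverside
Critical: Memorial 59/390 = 15.1%, Riverside 77/306 = 25.2% → Riverside
Moderate: Memorial 84/157 = 53.5%, Riverside 41/63 = 65.1% → Riverside
Overall: Memorial 214/687 = 31.1%, Riverside 179/471 = 38.0% → Riverside
Riverside wins overall and in every case group — no reversal.

Yes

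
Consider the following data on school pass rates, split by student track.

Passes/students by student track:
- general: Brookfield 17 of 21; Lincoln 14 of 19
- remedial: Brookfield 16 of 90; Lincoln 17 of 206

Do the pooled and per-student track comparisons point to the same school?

Yes

General: Brookfield 17/21 = 81.0%, Lincoln 14/19 = 73.7% → Brookfield
Remedial: Brookfield 16/90 = 17.8%, Lincoln 17/206 = 8.3% → Brookfield
Overall: Brookfield 33/111 = 29.7%, Lincoln 31/225 = 13.8% → Brookfield
Brookfield wins overall and in every student group — no reversal.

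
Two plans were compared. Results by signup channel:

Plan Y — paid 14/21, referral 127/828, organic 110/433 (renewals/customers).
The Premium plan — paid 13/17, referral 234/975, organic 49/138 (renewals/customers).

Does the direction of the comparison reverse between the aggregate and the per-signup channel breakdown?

No

Paid: Plan Y 14/21 = 66.7%, the Premium plan 13/17 = 76.5% → the Premium plan
Referral: Plan Y 127/828 = 15.3%, the Premium plan 234/975 = 24.0% → the Premium plan
Organic: Plan Y 110/433 = 25.4%, the Premium plan 49/138 = 35.5% → the Premium plan
Overall: Plan Y 251/1282 = 19.6%, the Premium plan 296/1130 = 26.2% → the Premium plan
The Premium plan wins overall and in every signup group — no reversal.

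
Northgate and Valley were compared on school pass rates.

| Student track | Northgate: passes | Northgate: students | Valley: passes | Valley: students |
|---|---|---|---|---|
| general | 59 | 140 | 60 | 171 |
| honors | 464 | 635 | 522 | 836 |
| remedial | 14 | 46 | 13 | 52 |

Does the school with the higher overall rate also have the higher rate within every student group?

General: Northgate 59/140 = 42.1%, Valley 60/171 = 35.1% → Northgate
Honors: Northgate 464/635 = 73.1%, Valley 522/836 = 62.4% → Northgate
Remedial: Northgate 14/46 = 30.4%, Valley 13/52 = 25.0% → Northgate
Overall: Northgate 537/821 = 65.4%, Valley 595/1059 = 56.2% → Northgate
Northgate wins overall and in every student group — no reversal.

Yes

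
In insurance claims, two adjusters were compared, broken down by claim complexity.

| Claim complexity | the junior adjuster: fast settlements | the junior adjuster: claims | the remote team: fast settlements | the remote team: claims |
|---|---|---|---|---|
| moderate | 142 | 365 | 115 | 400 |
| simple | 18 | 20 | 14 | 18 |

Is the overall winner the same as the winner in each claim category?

Moderate: the junior adjuster 142/365 = 38.9%, the remote team 115/400 = 28.8% → the junior adjuster
Simple: the junior adjuster 18/20 = 90.0%, the remote team 14/18 = 77.8% → the junior adjuster
Overall: the junior adjuster 160/385 = 41.6%, the remote team 129/418 = 30.9% → the junior adjuster
The junior adjuster wins overall and in every claim group — no reversal.

Yes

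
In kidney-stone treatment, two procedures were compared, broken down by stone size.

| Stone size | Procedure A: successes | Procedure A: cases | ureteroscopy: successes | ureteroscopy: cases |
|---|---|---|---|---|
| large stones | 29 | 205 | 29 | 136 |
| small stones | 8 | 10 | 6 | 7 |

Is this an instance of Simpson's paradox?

Large stones: Procedure A 29/205 = 14.1%, ureteroscopy 29/136 = 21.3% → ureteroscopy
Small stones: Procedure A 8/10 = 80.0%, ureteroscopy 6/7 = 85.7% → ureteroscopy
Overall: Procedure A 37/215 = 17.2%, ureteroscopy 35/143 = 24.5% → ureteroscopy
Ureteroscopy wins overall and in every stone group — no reversal.

No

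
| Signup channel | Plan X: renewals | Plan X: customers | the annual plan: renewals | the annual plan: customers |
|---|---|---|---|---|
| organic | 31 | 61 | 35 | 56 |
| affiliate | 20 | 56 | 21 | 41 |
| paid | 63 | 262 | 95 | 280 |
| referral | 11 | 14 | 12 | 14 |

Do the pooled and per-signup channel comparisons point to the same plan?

Organic: Plan X 31/61 = 50.8%, the annual plan 35/56 = 62.5% → the annual plan
Affiliate: Plan X 20/56 = 35.7%, the annual plan 21/41 = 51.2% → the annual plan
Paid: Plan X 63/262 = 24.0%, the annual plan 95/280 = 33.9% → the annual plan
Referral: Plan X 11/14 = 78.6%, the annual plan 12/14 = 85.7% → the annual plan
Overall: Plan X 125/393 = 31.8%, the annual plan 163/391 = 41.7% → the annual plan
The annual plan wins overall and in every signup group — no reversal.

Yes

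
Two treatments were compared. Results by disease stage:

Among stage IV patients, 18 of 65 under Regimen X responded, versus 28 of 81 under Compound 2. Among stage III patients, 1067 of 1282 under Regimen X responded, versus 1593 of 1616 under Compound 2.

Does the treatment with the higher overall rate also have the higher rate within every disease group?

Yes

Stage IV: Regimen X 18/65 = 27.7%, Compound 2 28/81 = 34.6% → Compound 2
Stage III: Regimen X 1067/1282 = 83.2%, Compound 2 1593/1616 = 98.6% → Compound 2
Overall: Regimen X 1085/1347 = 80.5%, Compound 2 1621/1697 = 95.5% → Compound 2
Compound 2 wins overall and in every disease group — no reversal.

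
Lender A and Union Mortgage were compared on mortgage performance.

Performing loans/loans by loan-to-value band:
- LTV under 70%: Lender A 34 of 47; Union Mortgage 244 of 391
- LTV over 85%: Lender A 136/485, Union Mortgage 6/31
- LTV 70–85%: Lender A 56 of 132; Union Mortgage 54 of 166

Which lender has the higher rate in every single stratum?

Lender A

LTV under 70%: Lender A 34/47 = 72.3%, Union Mortgage 244/391 = 62.4% → Lender A
LTV over 85%: Lender A 136/485 = 28.0%, Union Mortgage 6/31 = 19.4% → Lender A
LTV 70–85%: Lender A 56/132 = 42.4%, Union Mortgage 54/166 = 32.5% → Lender A
Lender A has the higher rate in all 3 groups.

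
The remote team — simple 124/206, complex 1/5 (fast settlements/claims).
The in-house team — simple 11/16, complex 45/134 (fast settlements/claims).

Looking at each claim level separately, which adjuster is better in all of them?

the in-house team

Simple: the remote team 124/206 = 60.2%, the in-house team 11/16 = 68.8% → the in-house team
Complex: the remote team 1/5 = 20.0%, the in-house team 45/134 = 33.6% → the in-house team
The in-house team has the higher rate in both groups.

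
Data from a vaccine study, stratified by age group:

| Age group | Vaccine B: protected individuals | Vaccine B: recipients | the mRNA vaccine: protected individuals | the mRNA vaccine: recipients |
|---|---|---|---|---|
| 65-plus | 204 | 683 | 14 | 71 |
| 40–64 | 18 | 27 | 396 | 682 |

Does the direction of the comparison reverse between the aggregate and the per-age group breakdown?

Yes

65-plus: Vaccine B 204/683 = 29.9%, the mRNA vaccine 14/71 = 19.7% → Vaccine B
40–64: Vaccine B 18/27 = 66.7%, the mRNA vaccine 396/682 = 58.1% → Vaccine B
Overall: Vaccine B 222/710 = 31.3%, the mRNA vaccine 410/753 = 54.4% → the mRNA vaccine
Vaccine B wins each age group but the mRNA vaccine wins overall — the comparison reverses. Vaccine B's recipients skew toward 65-plus, which has a lower base rate.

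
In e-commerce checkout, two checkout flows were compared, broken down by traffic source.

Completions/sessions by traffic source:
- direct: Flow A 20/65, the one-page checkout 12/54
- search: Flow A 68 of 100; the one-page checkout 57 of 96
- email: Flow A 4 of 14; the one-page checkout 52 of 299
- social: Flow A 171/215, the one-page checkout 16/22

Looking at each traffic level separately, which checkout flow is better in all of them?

Flow A

Direct: Flow A 20/65 = 30.8%, the one-page checkout 12/54 = 22.2% → Flow A
Search: Flow A 68/100 = 68.0%, the one-page checkout 57/96 = 59.4% → Flow A
Email: Flow A 4/14 = 28.6%, the one-page checkout 52/299 = 17.4% → Flow A
Social: Flow A 171/215 = 79.5%, the one-page checkout 16/22 = 72.7% → Flow A
Flow A has the higher rate in all 4 groups.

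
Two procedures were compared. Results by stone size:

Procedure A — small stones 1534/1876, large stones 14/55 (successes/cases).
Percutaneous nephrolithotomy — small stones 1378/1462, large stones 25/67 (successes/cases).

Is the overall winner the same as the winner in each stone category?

Yes

Small stones: Procedure A 1534/1876 = 81.8%, percutaneous nephrolithotomy 1378/1462 = 94.3% → percutaneous nephrolithotomy
Large stones: Procedure A 14/55 = 25.5%, percutaneous nephrolithotomy 25/67 = 37.3% → percutaneous nephrolithotomy
Overall: Procedure A 1548/1931 = 80.2%, percutaneous nephrolithotomy 1403/1529 = 91.8% → percutaneous nephrolithotomy
Percutaneous nephrolithotomy wins overall and in every stone group — no reversal.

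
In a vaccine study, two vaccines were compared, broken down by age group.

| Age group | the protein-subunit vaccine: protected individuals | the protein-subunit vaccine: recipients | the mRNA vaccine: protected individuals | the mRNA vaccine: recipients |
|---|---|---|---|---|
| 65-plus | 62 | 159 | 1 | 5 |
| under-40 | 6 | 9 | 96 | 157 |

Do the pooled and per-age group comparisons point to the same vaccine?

65-plus: the protein-subunit vaccine 62/159 = 39.0%, the mRNA vaccine 1/5 = 20.0% → the protein-subunit vaccine
Under-40: the protein-subunit vaccine 6/9 = 66.7%, the mRNA vaccine 96/157 = 61.1% → the protein-subunit vaccine
Overall: the protein-subunit vaccine 68/168 = 40.5%, the mRNA vaccine 97/162 = 59.9% → the mRNA vaccine
The protein-subunit vaccine wins each age group but the mRNA vaccine wins overall — the comparison reverses. The protein-subunit vaccine's recipients skew toward 65-plus, which has a lower base rate.

No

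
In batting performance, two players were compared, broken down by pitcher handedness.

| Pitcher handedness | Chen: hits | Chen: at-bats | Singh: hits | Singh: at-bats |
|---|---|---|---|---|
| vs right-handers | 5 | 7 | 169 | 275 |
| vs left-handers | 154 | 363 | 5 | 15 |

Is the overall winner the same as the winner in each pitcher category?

Vs right-handers: Chen 5/7 = 71.4%, Singh 169/275 = 61.5% → Chen
Vs left-handers: Chen 154/363 = 42.4%, Singh 5/15 = 33.3% → Chen
Overall: Chen 159/370 = 43.0%, Singh 174/290 = 60.0% → Singh
Chen wins each pitcher group but Singh wins overall — the comparison reverses. Chen's at-bats skew toward vs left-handers, which has a lower base rate.

No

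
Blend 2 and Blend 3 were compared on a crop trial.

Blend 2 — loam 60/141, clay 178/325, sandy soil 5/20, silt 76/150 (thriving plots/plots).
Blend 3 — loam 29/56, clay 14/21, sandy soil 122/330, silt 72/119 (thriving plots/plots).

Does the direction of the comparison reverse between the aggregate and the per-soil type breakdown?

Yes

Loam: Blend 2 60/141 = 42.6%, Blend 3 29/56 = 51.8% → Blend 3
Clay: Blend 2 178/325 = 54.8%, Blend 3 14/21 = 66.7% → Blend 3
Sandy soil: Blend 2 5/20 = 25.0%, Blend 3 122/330 = 37.0% → Blend 3
Silt: Blend 2 76/150 = 50.7%, Blend 3 72/119 = 60.5% → Blend 3
Overall: Blend 2 319/636 = 50.2%, Blend 3 237/526 = 45.1% → Blend 2
Blend 3 wins each soil group but Blend 2 wins overall — the comparison reverses. Blend 3's plots skew toward sandy soil, which has a lower base rate.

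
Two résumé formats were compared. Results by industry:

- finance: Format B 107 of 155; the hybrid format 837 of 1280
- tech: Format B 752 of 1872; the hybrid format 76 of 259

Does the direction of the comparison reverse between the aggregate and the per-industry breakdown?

Yes

Finance: Format B 107/155 = 69.0%, the hybrid format 837/1280 = 65.4% → Format B
Tech: Format B 752/1872 = 40.2%, the hybrid format 76/259 = 29.3% → Format B
Overall: Format B 859/2027 = 42.4%, the hybrid format 913/1539 = 59.3% → the hybrid format
Format B wins each industry group but the hybrid format wins overall — the comparison reverses. Format B's applications skew toward tech, which has a lower base rate.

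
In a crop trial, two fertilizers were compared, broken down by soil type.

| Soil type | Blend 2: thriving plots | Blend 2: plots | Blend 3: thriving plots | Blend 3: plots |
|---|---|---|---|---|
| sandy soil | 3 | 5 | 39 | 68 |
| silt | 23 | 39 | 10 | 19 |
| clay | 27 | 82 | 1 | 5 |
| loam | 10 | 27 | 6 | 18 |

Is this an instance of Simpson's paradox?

Yes

Sandy soil: Blend 2 3/5 = 60.0%, Blend 3 39/68 = 57.4% → Blend 2
Silt: Blend 2 23/39 = 59.0%, Blend 3 10/19 = 52.6% → Blend 2
Clay: Blend 2 27/82 = 32.9%, Blend 3 1/5 = 20.0% → Blend 2
Loam: Blend 2 10/27 = 37.0%, Blend 3 6/18 = 33.3% → Blend 2
Overall: Blend 2 63/153 = 41.2%, Blend 3 56/110 = 50.9% → Blend 3
Blend 2 wins each soil group but Blend 3 wins overall — the comparison reverses. Blend 2's plots skew toward clay, which has a lower base rate.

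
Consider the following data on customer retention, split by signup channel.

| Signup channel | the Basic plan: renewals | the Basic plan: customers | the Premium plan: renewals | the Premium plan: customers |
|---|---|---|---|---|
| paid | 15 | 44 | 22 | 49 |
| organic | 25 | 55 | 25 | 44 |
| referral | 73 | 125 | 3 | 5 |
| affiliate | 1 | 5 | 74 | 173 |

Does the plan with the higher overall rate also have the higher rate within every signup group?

Paid: the Basic plan 15/44 = 34.1%, the Premium plan 22/49 = 44.9% → the Premium plan
Organic: the Basic plan 25/55 = 45.5%, the Premium plan 25/44 = 56.8% → the Premium plan
Referral: the Basic plan 73/125 = 58.4%, the Premium plan 3/5 = 60.0% → the Premium plan
Affiliate: the Basic plan 1/5 = 20.0%, the Premium plan 74/173 = 42.8% → the Premium plan
Overall: the Basic plan 114/229 = 49.8%, the Premium plan 124/271 = 45.8% → the Basic plan
The Premium plan wins each signup group but the Basic plan wins overall — the comparison reverses. The Premium plan's customers skew toward affiliate, which has a lower base rate.

No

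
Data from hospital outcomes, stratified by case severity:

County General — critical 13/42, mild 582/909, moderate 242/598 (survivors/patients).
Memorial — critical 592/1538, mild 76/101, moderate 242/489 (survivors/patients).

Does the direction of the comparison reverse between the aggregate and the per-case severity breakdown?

Critical: County General 13/42 = 31.0%, Memorial 592/1538 = 38.5% → Memorial
Mild: County General 582/909 = 64.0%, Memorial 76/101 = 75.2% → Memorial
Moderate: County General 242/598 = 40.5%, Memorial 242/489 = 49.5% → Memorial
Overall: County General 837/1549 = 54.0%, Memorial 910/2128 = 42.8% → County General
Memorial wins each case group but County General wins overall — the comparison reverses. Memorial's patients skew toward critical, which has a lower base rate.

Yes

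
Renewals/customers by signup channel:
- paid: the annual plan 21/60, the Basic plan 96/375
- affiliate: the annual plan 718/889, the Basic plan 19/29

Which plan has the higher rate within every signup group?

Paid: the annual plan 21/60 = 35.0%, the Basic plan 96/375 = 25.6% → the annual plan
Affiliate: the annual plan 718/889 = 80.8%, the Basic plan 19/29 = 65.5% → the annual plan
The annual plan has the higher rate in both groups.

the annual plan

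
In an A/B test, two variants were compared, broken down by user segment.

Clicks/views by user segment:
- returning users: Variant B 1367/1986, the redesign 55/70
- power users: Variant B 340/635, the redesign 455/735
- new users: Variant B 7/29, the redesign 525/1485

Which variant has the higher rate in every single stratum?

the redesign

Returning users: Variant B 1367/1986 = 68.8%, the redesign 55/70 = 78.6% → the redesign
Power users: Variant B 340/635 = 53.5%, the redesign 455/735 = 61.9% → the redesign
New users: Variant B 7/29 = 24.1%, the redesign 525/1485 = 35.4% → the redesign
The redesign has the higher rate in all 3 groups.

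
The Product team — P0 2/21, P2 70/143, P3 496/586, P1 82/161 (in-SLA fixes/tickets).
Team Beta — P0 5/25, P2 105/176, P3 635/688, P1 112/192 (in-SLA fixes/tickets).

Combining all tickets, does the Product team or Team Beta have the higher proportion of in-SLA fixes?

P0: the Product team 2/21 = 9.5%, Team Beta 5/25 = 20.0% → Team Beta
P2: the Product team 70/143 = 49.0%, Team Beta 105/176 = 59.7% → Team Beta
P3: the Product team 496/586 = 84.6%, Team Beta 635/688 = 92.3% → Team Beta
P1: the Product team 82/161 = 50.9%, Team Beta 112/192 = 58.3% → Team Beta
Overall: the Product team 650/911 = 71.4%, Team Beta 857/1081 = 79.3% → Team Beta

Team Beta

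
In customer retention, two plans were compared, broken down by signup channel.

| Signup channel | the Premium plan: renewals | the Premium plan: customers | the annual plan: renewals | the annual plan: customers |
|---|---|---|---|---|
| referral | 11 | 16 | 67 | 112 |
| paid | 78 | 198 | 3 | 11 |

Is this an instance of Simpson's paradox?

Referral: the Premium plan 11/16 = 68.8%, the annual plan 67/112 = 59.8% → the Premium plan
Paid: the Premium plan 78/198 = 39.4%, the annual plan 3/11 = 27.3% → the Premium plan
Overall: the Premium plan 89/214 = 41.6%, the annual plan 70/123 = 56.9% → the annual plan
The Premium plan wins each signup group but the annual plan wins overall — the comparison reverses. The Premium plan's customers skew toward paid, which has a lower base rate.

Yes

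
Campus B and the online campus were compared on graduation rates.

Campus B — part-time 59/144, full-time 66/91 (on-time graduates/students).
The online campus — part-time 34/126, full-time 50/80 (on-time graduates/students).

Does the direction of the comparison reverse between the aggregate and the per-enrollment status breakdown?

No

Part-time: Campus B 59/144 = 41.0%, the online campus 34/126 = 27.0% → Campus B
Full-time: Campus B 66/91 = 72.5%, the online campus 50/80 = 62.5% → Campus B
Overall: Campus B 125/235 = 53.2%, the online campus 84/206 = 40.8% → Campus B
Campus B wins overall and in every enrollment group — no reversal.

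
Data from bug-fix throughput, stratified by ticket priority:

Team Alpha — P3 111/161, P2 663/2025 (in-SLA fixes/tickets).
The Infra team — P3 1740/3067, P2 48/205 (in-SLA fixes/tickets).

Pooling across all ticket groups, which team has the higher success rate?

P3: Team Alpha 111/161 = 68.9%, the Infra team 1740/3067 = 56.7% → Team Alpha
P2: Team Alpha 663/2025 = 32.7%, the Infra team 48/205 = 23.4% → Team Alpha
Overall: Team Alpha 774/2186 = 35.4%, the Infra team 1788/3272 = 54.6% → the Infra team
(Team Alpha wins every ticket group but the Infra team wins overall — Team Alpha's tickets skew toward the low-rate P2 group.)

the Infra team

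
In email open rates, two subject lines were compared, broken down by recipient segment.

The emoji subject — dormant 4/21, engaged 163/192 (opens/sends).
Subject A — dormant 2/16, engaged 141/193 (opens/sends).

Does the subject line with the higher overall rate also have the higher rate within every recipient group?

Dormant: the emoji subject 4/21 = 19.0%, Subject A 2/16 = 12.5% → the emoji subject
Engaged: the emoji subject 163/192 = 84.9%, Subject A 141/193 = 73.1% → the emoji subject
Overall: the emoji subject 167/213 = 78.4%, Subject A 143/209 = 68.4% → the emoji subject
The emoji subject wins overall and in every recipient group — no reversal.

Yes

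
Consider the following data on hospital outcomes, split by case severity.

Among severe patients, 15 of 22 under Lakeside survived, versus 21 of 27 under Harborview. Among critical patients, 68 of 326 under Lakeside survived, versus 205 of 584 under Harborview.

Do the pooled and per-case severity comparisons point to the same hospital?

Severe: Lakeside 15/22 = 68.2%, Harborview 21/27 = 77.8% → Harborview
Critical: Lakeside 68/326 = 20.9%, Harborview 205/584 = 35.1% → Harborview
Overall: Lakeside 83/348 = 23.9%, Harborview 226/611 = 37.0% → Harborview
Harborview wins overall and in every case group — no reversal.

Yes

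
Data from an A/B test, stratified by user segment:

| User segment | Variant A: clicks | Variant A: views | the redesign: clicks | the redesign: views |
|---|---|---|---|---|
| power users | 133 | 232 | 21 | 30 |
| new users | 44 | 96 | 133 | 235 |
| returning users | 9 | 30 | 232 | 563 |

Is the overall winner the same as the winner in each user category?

Power users: Variant A 133/232 = 57.3%, the redesign 21/30 = 70.0% → the redesign
New users: Variant A 44/96 = 45.8%, the redesign 133/235 = 56.6% → the redesign
Returning users: Variant A 9/30 = 30.0%, the redesign 232/563 = 41.2% → the redesign
Overall: Variant A 186/358 = 52.0%, the redesign 386/828 = 46.6% → Variant A
The redesign wins each user group but Variant A wins overall — the comparison reverses. The redesign's views skew toward returning users, which has a lower base rate.

No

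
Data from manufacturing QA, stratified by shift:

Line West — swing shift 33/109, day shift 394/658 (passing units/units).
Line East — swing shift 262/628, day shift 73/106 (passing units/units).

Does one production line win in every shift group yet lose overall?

Swing shift: Line West 33/109 = 30.3%, Line East 262/628 = 41.7% → Line East
Day shift: Line West 394/658 = 59.9%, Line East 73/106 = 68.9% → Line East
Overall: Line West 427/767 = 55.7%, Line East 335/734 = 45.6% → Line West
Line East wins each shift group but Line West wins overall — the comparison reverses. Line East's units skew toward swing shift, which has a lower base rate.

Yes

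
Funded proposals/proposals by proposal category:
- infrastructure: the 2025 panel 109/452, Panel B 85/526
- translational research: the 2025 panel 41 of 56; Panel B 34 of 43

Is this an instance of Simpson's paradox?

Infrastructure: the 2025 panel 109/452 = 24.1%, Panel B 85/526 = 16.2% → the 2025 panel
Translational research: the 2025 panel 41/56 = 73.2%, Panel B 34/43 = 79.1% → Panel B
Overall: the 2025 panel 150/508 = 29.5%, Panel B 119/569 = 20.9% → the 2025 panel
Neither sweeps: the 2025 panel wins 1 of 2 groups, Panel B wins 1. The 2025 panel wins overall but not every group — no Simpson reversal.

No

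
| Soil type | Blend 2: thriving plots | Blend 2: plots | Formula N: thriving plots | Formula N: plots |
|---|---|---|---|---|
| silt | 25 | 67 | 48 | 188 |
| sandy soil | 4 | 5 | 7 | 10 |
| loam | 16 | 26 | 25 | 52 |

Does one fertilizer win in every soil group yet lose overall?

Silt: Blend 2 25/67 = 37.3%, Formula N 48/188 = 25.5% → Blend 2
Sandy soil: Blend 2 4/5 = 80.0%, Formula N 7/10 = 70.0% → Blend 2
Loam: Blend 2 16/26 = 61.5%, Formula N 25/52 = 48.1% → Blend 2
Overall: Blend 2 45/98 = 45.9%, Formula N 80/250 = 32.0% → Blend 2
Blend 2 wins overall and in every soil group — no reversal.

No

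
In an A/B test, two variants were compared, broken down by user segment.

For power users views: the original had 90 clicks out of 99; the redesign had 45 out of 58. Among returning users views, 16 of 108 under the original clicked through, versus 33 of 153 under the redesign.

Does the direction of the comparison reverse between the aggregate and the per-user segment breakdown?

No

Power users: the original 90/99 = 90.9%, the redesign 45/58 = 77.6% → the original
Returning users: the original 16/108 = 14.8%, the redesign 33/153 = 21.6% → the redesign
Overall: the original 106/207 = 51.2%, the redesign 78/211 = 37.0% → the original
Neither sweeps: the original wins 1 of 2 groups, the redesign wins 1. The original wins overall but not every group — no Simpson reversal.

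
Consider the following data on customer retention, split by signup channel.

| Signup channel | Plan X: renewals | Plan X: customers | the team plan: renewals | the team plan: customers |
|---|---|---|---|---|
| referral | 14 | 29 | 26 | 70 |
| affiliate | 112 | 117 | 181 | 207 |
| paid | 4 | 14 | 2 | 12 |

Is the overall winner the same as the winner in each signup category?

Referral: Plan X 14/29 = 48.3%, the team plan 26/70 = 37.1% → Plan X
Affiliate: Plan X 112/117 = 95.7%, the team plan 181/207 = 87.4% → Plan X
Paid: Plan X 4/14 = 28.6%, the team plan 2/12 = 16.7% → Plan X
Overall: Plan X 130/160 = 81.2%, the team plan 209/289 = 72.3% → Plan X
Plan X wins overall and in every signup group — no reversal.

Yes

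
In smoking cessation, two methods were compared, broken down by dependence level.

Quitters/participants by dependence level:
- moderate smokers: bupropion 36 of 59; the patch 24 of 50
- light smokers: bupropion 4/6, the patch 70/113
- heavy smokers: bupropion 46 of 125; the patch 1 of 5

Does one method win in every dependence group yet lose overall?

Moderate smokers: bupropion 36/59 = 61.0%, the patch 24/50 = 48.0% → bupropion
Light smokers: bupropion 4/6 = 66.7%, the patch 70/113 = 61.9% → bupropion
Heavy smokers: bupropion 46/125 = 36.8%, the patch 1/5 = 20.0% → bupropion
Overall: bupropion 86/190 = 45.3%, the patch 95/168 = 56.5% → the patch
Bupropion wins each dependence group but the patch wins overall — the comparison reverses. Bupropion's participants skew toward heavy smokers, which has a lower base rate.

Yes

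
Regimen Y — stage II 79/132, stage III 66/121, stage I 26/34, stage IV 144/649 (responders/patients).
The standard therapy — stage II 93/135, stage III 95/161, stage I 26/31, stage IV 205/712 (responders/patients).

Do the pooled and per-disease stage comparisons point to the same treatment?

Stage II: Regimen Y 79/132 = 59.8%, the standard therapy 93/135 = 68.9% → the standard therapy
Stage III: Regimen Y 66/121 = 54.5%, the standard therapy 95/161 = 59.0% → the standard therapy
Stage I: Regimen Y 26/34 = 76.5%, the standard therapy 26/31 = 83.9% → the standard therapy
Stage IV: Regimen Y 144/649 = 22.2%, the standard therapy 205/712 = 28.8% → the standard therapy
Overall: Regimen Y 315/936 = 33.7%, the standard therapy 419/1039 = 40.3% → the standard therapy
The standard therapy wins overall and in every disease group — no reversal.

Yes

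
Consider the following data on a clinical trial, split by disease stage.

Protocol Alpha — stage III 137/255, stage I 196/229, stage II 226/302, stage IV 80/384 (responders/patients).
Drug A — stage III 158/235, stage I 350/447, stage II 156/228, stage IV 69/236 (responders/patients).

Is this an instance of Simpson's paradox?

Stage III: Protocol Alpha 137/255 = 53.7%, Drug A 158/235 = 67.2% → Drug A
Stage I: Protocol Alpha 196/229 = 85.6%, Drug A 350/447 = 78.3% → Protocol Alpha
Stage II: Protocol Alpha 226/302 = 74.8%, Drug A 156/228 = 68.4% → Protocol Alpha
Stage IV: Protocol Alpha 80/384 = 20.8%, Drug A 69/236 = 29.2% → Drug A
Overall: Protocol Alpha 639/1170 = 54.6%, Drug A 733/1146 = 64.0% → Drug A
Neither sweeps: Protocol Alpha wins 2 of 4 groups, Drug A wins 2. Drug A wins overall but not every group — no Simpson reversal.

No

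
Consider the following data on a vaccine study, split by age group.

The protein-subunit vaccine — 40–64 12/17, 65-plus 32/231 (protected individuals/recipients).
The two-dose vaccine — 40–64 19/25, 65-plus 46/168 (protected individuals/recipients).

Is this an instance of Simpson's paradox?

40–64: the protein-subunit vaccine 12/17 = 70.6%, the two-dose vaccine 19/25 = 76.0% → the two-dose vaccine
65-plus: the protein-subunit vaccine 32/231 = 13.9%, the two-dose vaccine 46/168 = 27.4% → the two-dose vaccine
Overall: the protein-subunit vaccine 44/248 = 17.7%, the two-dose vaccine 65/193 = 33.7% → the two-dose vaccine
The two-dose vaccine wins overall and in every age group — no reversal.

No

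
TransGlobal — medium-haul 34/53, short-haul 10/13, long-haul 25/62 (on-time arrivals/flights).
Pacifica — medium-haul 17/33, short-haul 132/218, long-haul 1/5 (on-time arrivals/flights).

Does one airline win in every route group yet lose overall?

Medium-haul: TransGlobal 34/53 = 64.2%, Pacifica 17/33 = 51.5% → TransGlobal
Short-haul: TransGlobal 10/13 = 76.9%, Pacifica 132/218 = 60.6% → TransGlobal
Long-haul: TransGlobal 25/62 = 40.3%, Pacifica 1/5 = 20.0% → TransGlobal
Overall: TransGlobal 69/128 = 53.9%, Pacifica 150/256 = 58.6% → Pacifica
TransGlobal wins each route group but Pacifica wins overall — the comparison reverses. TransGlobal's flights skew toward long-haul, which has a lower base rate.

Yes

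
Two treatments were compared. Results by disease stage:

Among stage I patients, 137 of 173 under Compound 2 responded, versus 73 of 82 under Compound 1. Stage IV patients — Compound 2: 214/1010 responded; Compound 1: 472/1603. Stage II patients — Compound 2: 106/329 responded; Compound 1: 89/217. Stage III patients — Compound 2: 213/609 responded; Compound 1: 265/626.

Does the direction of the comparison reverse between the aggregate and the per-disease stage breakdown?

No

Stage I: Compound 2 137/173 = 79.2%, Compound 1 73/82 = 89.0% → Compound 1
Stage IV: Compound 2 214/1010 = 21.2%, Compound 1 472/1603 = 29.4% → Compound 1
Stage II: Compound 2 106/329 = 32.2%, Compound 1 89/217 = 41.0% → Compound 1
Stage III: Compound 2 213/609 = 35.0%, Compound 1 265/626 = 42.3% → Compound 1
Overall: Compound 2 670/2121 = 31.6%, Compound 1 899/2528 = 35.6% → Compound 1
Compound 1 wins overall and in every disease group — no reversal.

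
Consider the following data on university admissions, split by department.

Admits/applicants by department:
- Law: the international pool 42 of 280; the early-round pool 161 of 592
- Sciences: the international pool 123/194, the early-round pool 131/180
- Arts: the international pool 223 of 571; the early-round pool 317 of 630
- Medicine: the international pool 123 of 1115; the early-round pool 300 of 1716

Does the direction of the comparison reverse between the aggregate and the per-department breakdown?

No

Law: the international pool 42/280 = 15.0%, the early-round pool 161/592 = 27.2% → the early-round pool
Sciences: the international pool 123/194 = 63.4%, the early-round pool 131/180 = 72.8% → the early-round pool
Arts: the international pool 223/571 = 39.1%, the early-round pool 317/630 = 50.3% → the early-round pool
Medicine: the international pool 123/1115 = 11.0%, the early-round pool 300/1716 = 17.5% → the early-round pool
Overall: the international pool 511/2160 = 23.7%, the early-round pool 909/3118 = 29.2% → the early-round pool
The early-round pool wins overall and in every department group — no reversal.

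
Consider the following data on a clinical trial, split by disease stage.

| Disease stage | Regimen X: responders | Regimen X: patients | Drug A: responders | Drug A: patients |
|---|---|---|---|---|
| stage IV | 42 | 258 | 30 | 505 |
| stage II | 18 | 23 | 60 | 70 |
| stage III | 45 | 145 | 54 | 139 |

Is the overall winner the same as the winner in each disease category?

Stage IV: Regimen X 42/258 = 16.3%, Drug A 30/505 = 5.9% → Regimen X
Stage II: Regimen X 18/23 = 78.3%, Drug A 60/70 = 85.7% → Drug A
Stage III: Regimen X 45/145 = 31.0%, Drug A 54/139 = 38.8% → Drug A
Overall: Regimen X 105/426 = 24.6%, Drug A 144/714 = 20.2% → Regimen X
Neither sweeps: Regimen X wins 1 of 3 groups, Drug A wins 2. Regimen X wins overall but not every group — no Simpson reversal.

No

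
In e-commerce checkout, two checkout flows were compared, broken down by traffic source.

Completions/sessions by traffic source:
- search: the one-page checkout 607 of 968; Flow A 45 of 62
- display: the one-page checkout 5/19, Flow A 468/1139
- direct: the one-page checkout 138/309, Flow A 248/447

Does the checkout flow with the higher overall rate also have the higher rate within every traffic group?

Search: the one-page checkout 607/968 = 62.7%, Flow A 45/62 = 72.6% → Flow A
Display: the one-page checkout 5/19 = 26.3%, Flow A 468/1139 = 41.1% → Flow A
Direct: the one-page checkout 138/309 = 44.7%, Flow A 248/447 = 55.5% → Flow A
Overall: the one-page checkout 750/1296 = 57.9%, Flow A 761/1648 = 46.2% → the one-page checkout
Flow A wins each traffic group but the one-page checkout wins overall — the comparison reverses. Flow A's sessions skew toward display, which has a lower base rate.

No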